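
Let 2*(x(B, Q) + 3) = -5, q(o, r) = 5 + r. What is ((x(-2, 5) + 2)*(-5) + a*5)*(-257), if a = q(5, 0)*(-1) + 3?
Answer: -3855/2 ≈ -1927.5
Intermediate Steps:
x(B, Q) = -11/2 (x(B, Q) = -3 + (½)*(-5) = -3 - 5/2 = -11/2)
a = -2 (a = (5 + 0)*(-1) + 3 = 5*(-1) + 3 = -5 + 3 = -2)
((x(-2, 5) + 2)*(-5) + a*5)*(-257) = ((-11/2 + 2)*(-5) - 2*5)*(-257) = (-7/2*(-5) - 10)*(-257) = (35/2 - 10)*(-257) = (15/2)*(-257) = -3855/2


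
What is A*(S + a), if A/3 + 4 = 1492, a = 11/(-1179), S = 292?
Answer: 170751472/131 ≈ 1.3034e+6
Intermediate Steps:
a = -11/1179 (a = 11*(-1/1179) = -11/1179 ≈ -0.0093299)
A = 4464 (A = -12 + 3*1492 = -12 + 4476 = 4464)
A*(S + a) = 4464*(292 - 11/1179) = 4464*(344257/1179) = 170751472/131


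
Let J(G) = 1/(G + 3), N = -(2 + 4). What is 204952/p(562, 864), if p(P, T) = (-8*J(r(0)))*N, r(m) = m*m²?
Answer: 25619/2 ≈ 12810.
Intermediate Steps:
r(m) = m³
N = -6 (N = -1*6 = -6)
J(G) = 1/(3 + G)
p(P, T) = 16 (p(P, T) = -8/(3 + 0³)*(-6) = -8/(3 + 0)*(-6) = -8/3*(-6) = 16)
204952/p(562, 864) = 204952/16 = 204952*(1/16) = 25619/2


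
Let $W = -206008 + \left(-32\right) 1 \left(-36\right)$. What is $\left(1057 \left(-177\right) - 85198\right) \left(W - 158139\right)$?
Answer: $98838819565$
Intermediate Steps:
$W = -204856$ ($W = -206008 - -1152 = -206008 + 1152 = -204856$)
$\left(1057 \left(-177\right) - 85198\right) \left(W - 158139\right) = \left(1057 \left(-177\right) - 85198\right) \left(-204856 - 158139\right) = \left(-187089 - 85198\right) \left(-362995\right) = \left(-272287\right) \left(-362995\right) = 98838819565$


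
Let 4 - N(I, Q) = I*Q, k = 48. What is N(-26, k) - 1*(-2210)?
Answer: 3462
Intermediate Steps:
N(I, Q) = 4 - I*Q
N(-26, k) - 1*(-2210) = (4 - 1*(-26)*48) - 1*(-2210) = (4 + 1248) + 2210 = 1252 + 2210 = 3462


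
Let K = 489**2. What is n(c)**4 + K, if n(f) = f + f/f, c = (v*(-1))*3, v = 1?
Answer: 239137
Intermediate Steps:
c = -3 (c = (1*(-1))*3 = -1*3 = -3)
n(f) = 1 + f (n(f) = f + 1 = 1 + f)
K = 239121
n(c)**4 + K = (1 - 3)**4 + 239121 = (-2)**4 + 239121 = 16 + 239121 = 239137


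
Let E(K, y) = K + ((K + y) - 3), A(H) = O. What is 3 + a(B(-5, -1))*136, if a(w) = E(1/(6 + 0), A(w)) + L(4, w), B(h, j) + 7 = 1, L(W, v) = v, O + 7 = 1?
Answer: -5975/3 ≈ -1991.7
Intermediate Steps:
O = -6 (O = -7 + 1 = -6)
B(h, j) = -6 (B(h, j) = -7 + 1 = -6)
A(H) = -6
E(K, y) = -3 + y + 2*K (E(K, y) = K + (-3 + K + y) = -3 + y + 2*K)
a(w) = -26/3 + w (a(w) = (-3 - 6 + 2/(6 + 0)) + w = (-3 - 6 + 2/6) + w = (-3 - 6 + 2*(⅙)) + w = (-3 - 6 + ⅓) + w = -26/3 + w)
3 + a(B(-5, -1))*136 = 3 + (-26/3 - 6)*136 = 3 - 44/3*136 = 3 - 5984/3 = -5975/3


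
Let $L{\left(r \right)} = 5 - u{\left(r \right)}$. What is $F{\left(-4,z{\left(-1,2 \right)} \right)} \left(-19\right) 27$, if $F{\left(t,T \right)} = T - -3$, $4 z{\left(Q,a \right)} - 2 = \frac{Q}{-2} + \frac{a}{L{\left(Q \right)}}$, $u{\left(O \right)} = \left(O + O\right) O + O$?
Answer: $- \frac{7695}{4} \approx -1923.8$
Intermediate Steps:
$u{\left(O \right)} = O + 2 O^{2}$ ($u{\left(O \right)} = 2 O O + O = 2 O^{2} + O = O + 2 O^{2}$)
$L{\left(r \right)} = 5 - r \left(1 + 2 r\right)$
$z{\left(Q,a \right)} = \frac{1}{2} - \frac{Q}{8} + \frac{a}{4 \left(5 - Q \left(1 + 2 Q\right)\right)}$ ($z{\left(Q,a \right)} = \frac{1}{2} + \frac{\frac{Q}{-2} + \frac{a}{5 - Q \left(1 + 2 Q\right)}}{4} = \frac{1}{2} + \frac{Q \left(- \frac{1}{2}\right) + \frac{a}{5 - Q \left(1 + 2 Q\right)}}{4} = \frac{1}{2} + \frac{- \frac{Q}{2} + \frac{a}{5 - Q \left(1 + 2 Q\right)}}{4} = \frac{1}{2} - \left(\frac{Q}{8} - \frac{a}{4 \left(5 - Q \left(1 + 2 Q\right)\right)}\right) = \frac{1}{2} - \frac{Q}{8} + \frac{a}{4 \left(5 - Q \left(1 + 2 Q\right)\right)}$)
$F{\left(t,T \right)} = 3 + T$ ($F{\left(t,T \right)} = T + 3 = 3 + T$)
$F{\left(-4,z{\left(-1,2 \right)} \right)} \left(-19\right) 27 = \left(3 + \frac{\left(-2\right) 2 + \left(-5 - \left(1 + 2 \left(-1\right)\right)\right) \left(4 - -1\right)}{8 \left(-5 - \left(1 + 2 \left(-1\right)\right)\right)}\right) \left(-19\right) 27 = \left(3 + \frac{-4 + \left(-5 - \left(1 - 2\right)\right) \left(4 + 1\right)}{8 \left(-5 - \left(1 - 2\right)\right)}\right) \left(-19\right) 27 = \left(3 + \frac{-4 + \left(-5 - -1\right) 5}{8 \left(-5 - -1\right)}\right) \left(-19\right) 27 = \left(3 + \frac{-4 + \left(-5 + 1\right) 5}{8 \left(-5 + 1\right)}\right) \left(-19\right) 27 = \left(3 + \frac{-4 - 20}{8 \left(-4\right)}\right) \left(-19\right) 27 = \left(3 + \frac{1}{8} \left(- \frac{1}{4}\right) \left(-4 - 20\right)\right) \left(-19\right) 27 = \left(3 + \frac{1}{8} \left(- \frac{1}{4}\right) \left(-24\right)\right) \left(-19\right) 27 = \left(3 + \frac{3}{4}\right) \left(-19\right) 27 = \frac{15}{4} \left(-19\right) 27 = \left(- \frac{285}{4}\right) 27 = - \frac{7695}{4}$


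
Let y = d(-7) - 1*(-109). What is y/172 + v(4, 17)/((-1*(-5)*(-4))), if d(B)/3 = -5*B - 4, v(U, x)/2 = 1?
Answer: 231/215 ≈ 1.0744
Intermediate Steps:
v(U, x) = 2 (v(U, x) = 2*1 = 2)
d(B) = -12 - 15*B (d(B) = 3*(-5*B - 4) = 3*(-4 - 5*B) = -12 - 15*B)
y = 202 (y = (-12 - 15*(-7)) - 1*(-109) = (-12 + 105) + 109 = 93 + 109 = 202)
y/172 + v(4, 17)/((-1*(-5)*(-4))) = 202/172 + 2/((-1*(-5)*(-4))) = 202*(1/172) + 2/((5*(-4))) = 101/86 + 2/(-20) = 101/86 + 2*(-1/20) = 101/86 - ⅒ = 231/215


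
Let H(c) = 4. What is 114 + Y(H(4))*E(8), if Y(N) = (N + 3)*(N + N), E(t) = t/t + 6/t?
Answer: 212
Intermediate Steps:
E(t) = 1 + 6/t
Y(N) = 2*N*(3 + N) (Y(N) = (3 + N)*(2*N) = 2*N*(3 + N))
114 + Y(H(4))*E(8) = 114 + (2*4*(3 + 4))*((6 + 8)/8) = 114 + (2*4*7)*((1/8)*14) = 114 + 56*(7/4) = 114 + 98 = 212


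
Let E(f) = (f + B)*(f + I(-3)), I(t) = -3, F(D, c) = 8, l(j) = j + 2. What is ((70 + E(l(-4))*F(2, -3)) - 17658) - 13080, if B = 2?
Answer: -30668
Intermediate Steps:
l(j) = 2 + j
E(f) = (-3 + f)*(2 + f) (E(f) = (f + 2)*(f - 3) = (2 + f)*(-3 + f) = (-3 + f)*(2 + f))
((70 + E(l(-4))*F(2, -3)) - 17658) - 13080 = ((70 + (-6 + (2 - 4)**2 - (2 - 4))*8) - 17658) - 13080 = ((70 + (-6 + (-2)**2 - 1*(-2))*8) - 17658) - 13080 = ((70 + (-6 + 4 + 2)*8) - 17658) - 13080 = ((70 + 0*8) - 17658) - 13080 = ((70 + 0) - 17658) - 13080 = (70 - 17658) - 13080 = -17588 - 13080 = -30668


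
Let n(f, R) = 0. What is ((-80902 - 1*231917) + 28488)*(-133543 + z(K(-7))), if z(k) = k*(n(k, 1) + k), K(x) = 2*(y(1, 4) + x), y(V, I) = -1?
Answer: 37897625997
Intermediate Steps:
K(x) = -2 + 2*x (K(x) = 2*(-1 + x) = -2 + 2*x)
z(k) = k² (z(k) = k*(0 + k) = k*k = k²)
((-80902 - 1*231917) + 28488)*(-133543 + z(K(-7))) = ((-80902 - 1*231917) + 28488)*(-133543 + (-2 + 2*(-7))²) = ((-80902 - 231917) + 28488)*(-133543 + (-2 - 14)²) = (-312819 + 28488)*(-133543 + (-16)²) = -284331*(-133543 + 256) = -284331*(-133287) = 37897625997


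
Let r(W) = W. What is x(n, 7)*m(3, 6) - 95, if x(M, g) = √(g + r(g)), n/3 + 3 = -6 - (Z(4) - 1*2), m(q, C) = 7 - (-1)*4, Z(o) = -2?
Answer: -95 + 11*√14 ≈ -53.842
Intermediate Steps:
m(q, C) = 11 (m(q, C) = 7 - 1*(-4) = 7 + 4 = 11)
n = -15 (n = -9 + 3*(-6 - (-2 - 1*2)) = -9 + 3*(-6 - (-2 - 2)) = -9 + 3*(-6 - 1*(-4)) = -9 + 3*(-6 + 4) = -9 + 3*(-2) = -9 - 6 = -15)
x(M, g) = √2*√g (x(M, g) = √(g + g) = √(2*g) = √2*√g)
x(n, 7)*m(3, 6) - 95 = (√2*√7)*11 - 95 = √14*11 - 95 = 11*√14 - 95 = -95 + 11*√14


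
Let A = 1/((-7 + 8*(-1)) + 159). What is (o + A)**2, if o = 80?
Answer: 132733441/20736 ≈ 6401.1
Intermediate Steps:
A = 1/144 (A = 1/((-7 - 8) + 159) = 1/(-15 + 159) = 1/144 ≈ 0.0069444)
(o + A)**2 = (80 + 1/144)**2 = (11521/144)**2 = 132733441/20736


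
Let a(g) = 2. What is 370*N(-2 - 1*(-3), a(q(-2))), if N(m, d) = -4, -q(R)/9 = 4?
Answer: -1480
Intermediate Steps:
q(R) = -36 (q(R) = -9*4 = -36)
370*N(-2 - 1*(-3), a(q(-2))) = 370*(-4) = -1480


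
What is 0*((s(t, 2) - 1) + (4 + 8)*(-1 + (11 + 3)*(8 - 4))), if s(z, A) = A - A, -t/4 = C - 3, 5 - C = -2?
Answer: 0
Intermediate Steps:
C = 7 (C = 5 - 1*(-2) = 5 + 2 = 7)
t = -16 (t = -4*(7 - 3) = -4*4 = -16)
s(z, A) = 0
0*((s(t, 2) - 1) + (4 + 8)*(-1 + (11 + 3)*(8 - 4))) = 0*((0 - 1) + (4 + 8)*(-1 + (11 + 3)*(8 - 4))) = 0*(-1 + 12*(-1 + 14*4)) = 0*(-1 + 12*(-1 + 56)) = 0*(-1 + 12*55) = 0*(-1 + 660) = 0*659 = 0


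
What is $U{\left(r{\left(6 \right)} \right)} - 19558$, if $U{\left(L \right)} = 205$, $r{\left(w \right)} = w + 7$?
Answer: $-19353$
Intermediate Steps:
$r{\left(w \right)} = 7 + w$
$U{\left(r{\left(6 \right)} \right)} - 19558 = 205 - 19558 = -19353$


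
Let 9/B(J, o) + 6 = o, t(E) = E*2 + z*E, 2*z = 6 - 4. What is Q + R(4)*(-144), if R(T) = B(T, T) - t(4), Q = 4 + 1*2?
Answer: 2382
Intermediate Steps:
Q = 6 (Q = 4 + 2 = 6)
z = 1 (z = (6 - 4)/2 = (½)*2 = 1)
t(E) = 3*E (t(E) = E*2 + 1*E = 2*E + E = 3*E)
B(J, o) = 9/(-6 + o)
R(T) = -12 + 9/(-6 + T) (R(T) = 9/(-6 + T) - 3*4 = 9/(-6 + T) - 1*12 = 9/(-6 + T) - 12 = -12 + 9/(-6 + T))
Q + R(4)*(-144) = 6 + (3*(27 - 4*4)/(-6 + 4))*(-144) = 6 + (3*(27 - 16)/(-2))*(-144) = 6 + (3*(-½)*11)*(-144) = 6 - 33/2*(-144) = 6 + 2376 = 2382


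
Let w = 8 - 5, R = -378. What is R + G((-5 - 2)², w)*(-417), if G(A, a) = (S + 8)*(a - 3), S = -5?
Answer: -378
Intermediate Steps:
w = 3
G(A, a) = -9 + 3*a (G(A, a) = (-5 + 8)*(a - 3) = 3*(-3 + a) = -9 + 3*a)
R + G((-5 - 2)², w)*(-417) = -378 + (-9 + 3*3)*(-417) = -378 + (-9 + 9)*(-417) = -378 + 0*(-417) = -378 + 0 = -378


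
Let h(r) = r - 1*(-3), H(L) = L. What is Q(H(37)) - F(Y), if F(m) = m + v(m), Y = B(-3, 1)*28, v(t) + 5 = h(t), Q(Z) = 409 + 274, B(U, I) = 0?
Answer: 685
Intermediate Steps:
Q(Z) = 683
h(r) = 3 + r (h(r) = r + 3 = 3 + r)
v(t) = -2 + t (v(t) = -5 + (3 + t) = -2 + t)
Y = 0 (Y = 0*28 = 0)
F(m) = -2 + 2*m (F(m) = m + (-2 + m) = -2 + 2*m)
Q(H(37)) - F(Y) = 683 - (-2 + 2*0) = 683 - (-2 + 0) = 683 - 1*(-2) = 683 + 2 = 685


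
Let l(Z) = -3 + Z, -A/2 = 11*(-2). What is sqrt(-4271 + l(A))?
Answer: 3*I*sqrt(470) ≈ 65.038*I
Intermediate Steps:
A = 44 (A = -22*(-2) = -2*(-22) = 44)
sqrt(-4271 + l(A)) = sqrt(-4271 + (-3 + 44)) = sqrt(-4271 + 41) = sqrt(-4230) = 3*I*sqrt(470)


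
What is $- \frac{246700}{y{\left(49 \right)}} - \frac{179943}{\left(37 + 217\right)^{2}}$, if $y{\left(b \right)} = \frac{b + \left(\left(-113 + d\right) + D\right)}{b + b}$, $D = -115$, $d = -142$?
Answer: $\frac{1559719763897}{20709636} \approx 75314.0$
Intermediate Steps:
$y{\left(b \right)} = \frac{-370 + b}{2 b}$ ($y{\left(b \right)} = \frac{b - 370}{b + b} = \frac{b - 370}{2 b} = \left(b - 370\right) \frac{1}{2 b} = \left(-370 + b\right) \frac{1}{2 b} = \frac{-370 + b}{2 b}$)
$- \frac{246700}{y{\left(49 \right)}} - \frac{179943}{\left(37 + 217\right)^{2}} = - \frac{246700}{\frac{1}{2} \cdot \frac{1}{49} \left(-370 + 49\right)} - \frac{179943}{\left(37 + 217\right)^{2}} = - \frac{246700}{\frac{1}{2} \cdot \frac{1}{49} \left(-321\right)} - \frac{179943}{254^{2}} = - \frac{246700}{- \frac{321}{98}} - \frac{179943}{64516} = \left(-246700\right) \left(- \frac{98}{321}\right) - \frac{179943}{64516} = \frac{24176600}{321} - \frac{179943}{64516} = \frac{1559719763897}{20709636}$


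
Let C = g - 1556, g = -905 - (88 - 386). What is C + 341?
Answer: -1822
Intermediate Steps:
g = -607 (g = -905 - 1*(-298) = -905 + 298 = -607)
C = -2163 (C = -607 - 1556 = -2163)
C + 341 = -2163 + 341 = -1822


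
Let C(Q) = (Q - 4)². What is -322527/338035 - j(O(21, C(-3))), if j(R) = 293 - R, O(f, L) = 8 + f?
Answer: -89563767/338035 ≈ -264.95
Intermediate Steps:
C(Q) = (-4 + Q)²
-322527/338035 - j(O(21, C(-3))) = -322527/338035 - (293 - (8 + 21)) = -322527*1/338035 - (293 - 1*29) = -322527/338035 - (293 - 29) = -322527/338035 - 1*264 = -322527/338035 - 264 = -89563767/338035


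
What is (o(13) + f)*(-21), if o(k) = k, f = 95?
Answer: -2268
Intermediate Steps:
(o(13) + f)*(-21) = (13 + 95)*(-21) = 108*(-21) = -2268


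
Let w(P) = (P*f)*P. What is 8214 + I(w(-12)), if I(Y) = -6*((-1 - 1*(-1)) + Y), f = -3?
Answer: 10806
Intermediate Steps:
w(P) = -3*P² (w(P) = (P*(-3))*P = (-3*P)*P = -3*P²)
I(Y) = -6*Y (I(Y) = -6*((-1 + 1) + Y) = -6*(0 + Y) = -6*Y)
8214 + I(w(-12)) = 8214 - (-18)*(-12)² = 8214 - (-18)*144 = 8214 - 6*(-432) = 8214 + 2592 = 10806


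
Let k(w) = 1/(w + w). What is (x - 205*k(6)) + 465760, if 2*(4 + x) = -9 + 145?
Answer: 5589683/12 ≈ 4.6581e+5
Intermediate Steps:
k(w) = 1/(2*w)
x = 64 (x = -4 + (-9 + 145)/2 = -4 + (1/2)*136 = -4 + 68 = 64)
(x - 205*k(6)) + 465760 = (64 - 205/(2*6)) + 465760 = (64 - 205*1/12) + 465760 = (64 - 205/12) + 465760 = 563/12 + 465760 = 5589683/12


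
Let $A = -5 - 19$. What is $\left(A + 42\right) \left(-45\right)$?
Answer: $-810$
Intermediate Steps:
$A = -24$
$\left(A + 42\right) \left(-45\right) = \left(-24 + 42\right) \left(-45\right) = 18 \left(-45\right) = -810$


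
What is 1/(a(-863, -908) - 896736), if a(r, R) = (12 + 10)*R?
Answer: -1/916712 ≈ -1.0909e-6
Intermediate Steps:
a(r, R) = 22*R
1/(a(-863, -908) - 896736) = 1/(22*(-908) - 896736) = 1/(-19976 - 896736) = 1/(-916712) = -1/916712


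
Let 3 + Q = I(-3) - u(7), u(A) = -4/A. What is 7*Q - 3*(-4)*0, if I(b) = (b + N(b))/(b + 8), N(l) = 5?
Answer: -71/5 ≈ -14.200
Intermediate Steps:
I(b) = (5 + b)/(8 + b) (I(b) = (b + 5)/(b + 8) = (5 + b)/(8 + b))
Q = -71/35 (Q = -3 + ((5 - 3)/(8 - 3) - (-4)/7) = -3 + (2/5 - (-4)/7) = -3 + ((⅕)*2 - 1*(-4/7)) = -3 + (⅖ + 4/7) = -3 + 34/35 = -71/35 ≈ -2.0286)
7*Q - 3*(-4)*0 = 7*(-71/35) - 3*(-4)*0 = -71/5 + 12*0 = -71/5 + 0 = -71/5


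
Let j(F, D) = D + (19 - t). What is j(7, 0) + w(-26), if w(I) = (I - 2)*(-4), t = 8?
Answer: 123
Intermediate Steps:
w(I) = 8 - 4*I (w(I) = (-2 + I)*(-4) = 8 - 4*I)
j(F, D) = 11 + D (j(F, D) = D + (19 - 1*8) = D + (19 - 8) = D + 11 = 11 + D)
j(7, 0) + w(-26) = (11 + 0) + (8 - 4*(-26)) = 11 + (8 + 104) = 11 + 112 = 123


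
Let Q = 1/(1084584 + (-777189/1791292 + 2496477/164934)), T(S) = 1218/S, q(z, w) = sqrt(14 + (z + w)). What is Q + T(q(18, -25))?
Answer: 49240825788/53406535752183485 + 174*sqrt(7) ≈ 460.36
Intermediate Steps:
q(z, w) = sqrt(14 + w + z) (q(z, w) = sqrt(14 + (w + z)) = sqrt(14 + w + z))
Q = 49240825788/53406535752183485 (Q = 1/(1084584 + (-777189*1/1791292 + 2496477*(1/164934))) = 1/(1084584 + (-777189/1791292 + 832159/54978)) = 1/(1084584 + 723955731293/49240825788) = 1/(53406535752183485/49240825788) = 49240825788/53406535752183485 ≈ 9.2200e-7)
Q + T(q(18, -25)) = 49240825788/53406535752183485 + 1218/(sqrt(14 - 25 + 18)) = 49240825788/53406535752183485 + 1218/(sqrt(7)) = 49240825788/53406535752183485 + 1218*(sqrt(7)/7) = 49240825788/53406535752183485 + 174*sqrt(7)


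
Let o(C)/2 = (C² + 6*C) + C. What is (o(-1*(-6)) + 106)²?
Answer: 68644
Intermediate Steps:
o(C) = 2*C² + 14*C (o(C) = 2*((C² + 6*C) + C) = 2*(C² + 7*C) = 2*C² + 14*C)
(o(-1*(-6)) + 106)² = (2*(-1*(-6))*(7 - 1*(-6)) + 106)² = (2*6*(7 + 6) + 106)² = (2*6*13 + 106)² = (156 + 106)² = 262² = 68644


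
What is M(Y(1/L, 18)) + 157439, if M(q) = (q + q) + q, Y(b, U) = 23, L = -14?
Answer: 157508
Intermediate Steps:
M(q) = 3*q (M(q) = 2*q + q = 3*q)
M(Y(1/L, 18)) + 157439 = 3*23 + 157439 = 69 + 157439 = 157508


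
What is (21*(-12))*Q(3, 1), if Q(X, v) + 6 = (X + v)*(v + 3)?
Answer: -2520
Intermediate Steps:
Q(X, v) = -6 + (3 + v)*(X + v) (Q(X, v) = -6 + (X + v)*(v + 3) = -6 + (X + v)*(3 + v) = -6 + (3 + v)*(X + v))
(21*(-12))*Q(3, 1) = (21*(-12))*(-6 + 1² + 3*3 + 3*1 + 3*1) = -252*(-6 + 1 + 9 + 3 + 3) = -252*10 = -2520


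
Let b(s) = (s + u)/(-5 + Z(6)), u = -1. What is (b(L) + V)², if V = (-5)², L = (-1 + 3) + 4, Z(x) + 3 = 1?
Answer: 28900/49 ≈ 589.80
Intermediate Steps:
Z(x) = -2 (Z(x) = -3 + 1 = -2)
L = 6 (L = 2 + 4 = 6)
V = 25
b(s) = ⅐ - s/7 (b(s) = (s - 1)/(-5 - 2) = (-1 + s)/(-7) = (-1 + s)*(-⅐) = ⅐ - s/7)
(b(L) + V)² = ((⅐ - ⅐*6) + 25)² = ((⅐ - 6/7) + 25)² = (-5/7 + 25)² = (170/7)² = 28900/49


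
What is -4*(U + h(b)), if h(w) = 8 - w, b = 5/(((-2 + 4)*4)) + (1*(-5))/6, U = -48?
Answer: 955/6 ≈ 159.17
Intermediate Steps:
b = -5/24 (b = 5/((2*4)) - 5*⅙ = 5/8 - ⅚ = -5/24 ≈ -0.20833)
-4*(U + h(b)) = -4*(-48 + (8 - 1*(-5/24))) = -4*(-48 + (8 + 5/24)) = -4*(-48 + 197/24) = -4*(-955/24) = 955/6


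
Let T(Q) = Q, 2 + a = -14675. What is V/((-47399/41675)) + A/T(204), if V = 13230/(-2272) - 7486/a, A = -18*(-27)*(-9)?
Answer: -225299856635831/13434877975376 ≈ -16.770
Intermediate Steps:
a = -14677 (a = -2 - 14675 = -14677)
A = -4374 (A = 486*(-9) = -4374)
V = -88584259/16673072 (V = 13230/(-2272) - 7486/(-14677) = 13230*(-1/2272) - 7486*(-1/14677) = -6615/1136 + 7486/14677 = -88584259/16673072 ≈ -5.3130)
V/((-47399/41675)) + A/T(204) = -88584259/(16673072*((-47399/41675))) - 4374/204 = -88584259/(16673072*((-47399*1/41675))) - 4374*1/204 = -88584259/(16673072*(-47399/41675)) - 729/34 = -88584259/16673072*(-41675/47399) - 729/34 = 3691748993825/790286939728 - 729/34 = -225299856635831/13434877975376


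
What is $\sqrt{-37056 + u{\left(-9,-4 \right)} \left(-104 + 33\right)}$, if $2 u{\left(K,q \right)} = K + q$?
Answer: $\frac{i \sqrt{146378}}{2} \approx 191.3 i$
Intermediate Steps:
$u{\left(K,q \right)} = \frac{K}{2} + \frac{q}{2}$ ($u{\left(K,q \right)} = \frac{K + q}{2} = \frac{K}{2} + \frac{q}{2}$)
$\sqrt{-37056 + u{\left(-9,-4 \right)} \left(-104 + 33\right)} = \sqrt{-37056 + \left(\frac{1}{2} \left(-9\right) + \frac{1}{2} \left(-4\right)\right) \left(-104 + 33\right)} = \sqrt{-37056 + \left(- \frac{9}{2} - 2\right) \left(-71\right)} = \sqrt{-37056 - - \frac{923}{2}} = \sqrt{-37056 + \frac{923}{2}} = \sqrt{- \frac{73189}{2}} = \frac{i \sqrt{146378}}{2}$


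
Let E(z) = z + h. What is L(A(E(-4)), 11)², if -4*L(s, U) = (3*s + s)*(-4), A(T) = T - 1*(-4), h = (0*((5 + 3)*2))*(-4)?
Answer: 0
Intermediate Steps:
h = 0 (h = (0*(8*2))*(-4) = (0*16)*(-4) = 0*(-4) = 0)
E(z) = z (E(z) = z + 0 = z)
A(T) = 4 + T (A(T) = T + 4 = 4 + T)
L(s, U) = 4*s (L(s, U) = -(3*s + s)*(-4)/4 = -4*s*(-4)/4 = -(-4)*s = 4*s)
L(A(E(-4)), 11)² = (4*(4 - 4))² = (4*0)² = 0² = 0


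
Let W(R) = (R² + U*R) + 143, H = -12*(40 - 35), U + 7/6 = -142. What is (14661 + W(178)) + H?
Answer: 62833/3 ≈ 20944.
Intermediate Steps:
U = -859/6 (U = -7/6 - 142 = -859/6 ≈ -143.17)
H = -60 (H = -12*5 = -60)
W(R) = 143 + R² - 859*R/6 (W(R) = (R² - 859*R/6) + 143 = 143 + R² - 859*R/6)
(14661 + W(178)) + H = (14661 + (143 + 178² - 859/6*178)) - 60 = (14661 + (143 + 31684 - 76451/3)) - 60 = (14661 + 19030/3) - 60 = 63013/3 - 60 = 62833/3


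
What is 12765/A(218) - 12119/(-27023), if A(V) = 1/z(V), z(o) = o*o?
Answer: 16393337040899/27023 ≈ 6.0664e+8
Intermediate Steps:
z(o) = o²
A(V) = V⁻² (A(V) = 1/(V²) = V⁻²)
12765/A(218) - 12119/(-27023) = 12765/(218⁻²) - 12119/(-27023) = 12765/(1/47524) - 12119*(-1/27023) = 12765*47524 + 12119/27023 = 606643860 + 12119/27023 = 16393337040899/27023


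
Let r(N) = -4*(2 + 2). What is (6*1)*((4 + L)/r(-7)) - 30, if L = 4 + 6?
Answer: -141/4 ≈ -35.250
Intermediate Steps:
r(N) = -16 (r(N) = -4*4 = -16)
L = 10
(6*1)*((4 + L)/r(-7)) - 30 = (6*1)*((4 + 10)/(-16)) - 30 = 6*(14*(-1/16)) - 30 = 6*(-7/8) - 30 = -21/4 - 30 = -141/4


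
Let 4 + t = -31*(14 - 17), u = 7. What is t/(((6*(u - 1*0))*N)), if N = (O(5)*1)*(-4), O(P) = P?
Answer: -89/840 ≈ -0.10595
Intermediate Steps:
N = -20 (N = (5*1)*(-4) = 5*(-4) = -20)
t = 89 (t = -4 - 31*(14 - 17) = -4 - 31*(-3) = -4 + 93 = 89)
t/(((6*(u - 1*0))*N)) = 89/(((6*(7 - 1*0))*(-20))) = 89/(((6*(7 + 0))*(-20))) = 89/(((6*7)*(-20))) = 89/((42*(-20))) = 89/(-840) = 89*(-1/840) = -89/840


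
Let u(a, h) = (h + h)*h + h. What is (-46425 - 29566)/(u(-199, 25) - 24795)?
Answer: 75991/23520 ≈ 3.2309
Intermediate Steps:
u(a, h) = h + 2*h**2 (u(a, h) = (2*h)*h + h = 2*h**2 + h = h + 2*h**2)
(-46425 - 29566)/(u(-199, 25) - 24795) = (-46425 - 29566)/(25*(1 + 2*25) - 24795) = -75991/(25*(1 + 50) - 24795) = -75991/(25*51 - 24795) = -75991/(1275 - 24795) = -75991/(-23520) = -75991*(-1/23520) = 75991/23520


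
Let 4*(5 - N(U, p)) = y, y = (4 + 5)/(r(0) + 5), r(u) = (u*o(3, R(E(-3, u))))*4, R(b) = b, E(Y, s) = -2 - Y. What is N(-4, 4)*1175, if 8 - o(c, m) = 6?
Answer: 21385/4 ≈ 5346.3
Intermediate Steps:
o(c, m) = 2 (o(c, m) = 8 - 1*6 = 8 - 6 = 2)
r(u) = 8*u (r(u) = (u*2)*4 = (2*u)*4 = 8*u)
y = 9/5 (y = (4 + 5)/(8*0 + 5) = 9/(0 + 5) = 9/5 ≈ 1.8000)
N(U, p) = 91/20 (N(U, p) = 5 - 1/4*9/5 = 5 - 9/20 = 91/20)
N(-4, 4)*1175 = (91/20)*1175 = 21385/4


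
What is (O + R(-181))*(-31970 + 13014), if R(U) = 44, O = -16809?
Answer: 317797340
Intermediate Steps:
(O + R(-181))*(-31970 + 13014) = (-16809 + 44)*(-31970 + 13014) = -16765*(-18956) = 317797340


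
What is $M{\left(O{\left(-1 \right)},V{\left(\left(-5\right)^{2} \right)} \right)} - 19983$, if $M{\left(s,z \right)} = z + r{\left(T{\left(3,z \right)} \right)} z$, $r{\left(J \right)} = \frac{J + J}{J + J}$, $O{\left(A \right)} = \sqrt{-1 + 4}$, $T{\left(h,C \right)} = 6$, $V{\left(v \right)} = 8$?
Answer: $-19967$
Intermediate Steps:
$O{\left(A \right)} = \sqrt{3}$
$r{\left(J \right)} = 1$ ($r{\left(J \right)} = \frac{2 J}{2 J} = 2 J \frac{1}{2 J} = 1$)
$M{\left(s,z \right)} = 2 z$ ($M{\left(s,z \right)} = z + 1 z = z + z = 2 z$)
$M{\left(O{\left(-1 \right)},V{\left(\left(-5\right)^{2} \right)} \right)} - 19983 = 2 \cdot 8 - 19983 = 16 - 19983 = -19967$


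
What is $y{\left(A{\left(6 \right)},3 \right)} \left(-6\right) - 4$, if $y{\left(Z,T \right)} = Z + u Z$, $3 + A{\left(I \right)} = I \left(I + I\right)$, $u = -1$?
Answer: $-4$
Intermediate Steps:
$A{\left(I \right)} = -3 + 2 I^{2}$ ($A{\left(I \right)} = -3 + I \left(I + I\right) = -3 + I 2 I = -3 + 2 I^{2}$)
$y{\left(Z,T \right)} = 0$ ($y{\left(Z,T \right)} = Z - Z = 0$)
$y{\left(A{\left(6 \right)},3 \right)} \left(-6\right) - 4 = 0 \left(-6\right) - 4 = 0 - 4 = -4$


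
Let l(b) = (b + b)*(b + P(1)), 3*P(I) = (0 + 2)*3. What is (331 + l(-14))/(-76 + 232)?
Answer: 667/156 ≈ 4.2756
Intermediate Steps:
P(I) = 2 (P(I) = ((0 + 2)*3)/3 = (2*3)/3 = (⅓)*6 = 2)
l(b) = 2*b*(2 + b) (l(b) = (b + b)*(b + 2) = (2*b)*(2 + b) = 2*b*(2 + b))
(331 + l(-14))/(-76 + 232) = (331 + 2*(-14)*(2 - 14))/(-76 + 232) = (331 + 2*(-14)*(-12))/156 = (331 + 336)*(1/156) = 667*(1/156) = 667/156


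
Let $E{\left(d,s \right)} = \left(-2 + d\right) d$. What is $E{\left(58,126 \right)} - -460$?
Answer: $3708$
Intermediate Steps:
$E{\left(d,s \right)} = d \left(-2 + d\right)$
$E{\left(58,126 \right)} - -460 = 58 \left(-2 + 58\right) - -460 = 58 \cdot 56 + 460 = 3248 + 460 = 3708$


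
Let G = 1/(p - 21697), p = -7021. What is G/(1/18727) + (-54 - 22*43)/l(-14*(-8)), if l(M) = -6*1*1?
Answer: 14302819/86154 ≈ 166.01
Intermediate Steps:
G = -1/28718 (G = 1/(-7021 - 21697) = 1/(-28718) = -1/28718 ≈ -3.4821e-5)
l(M) = -6 (l(M) = -6*1 = -6)
G/(1/18727) + (-54 - 22*43)/l(-14*(-8)) = -1/(28718*(1/18727)) + (-54 - 22*43)/(-6) = -1/(28718*1/18727) + (-54 - 946)*(-⅙) = -1/28718*18727 - 1000*(-⅙) = -18727/28718 + 500/3 = 14302819/86154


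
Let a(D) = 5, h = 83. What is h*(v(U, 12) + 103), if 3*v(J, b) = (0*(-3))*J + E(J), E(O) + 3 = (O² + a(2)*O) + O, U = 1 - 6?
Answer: 24983/3 ≈ 8327.7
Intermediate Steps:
U = -5
E(O) = -3 + O² + 6*O (E(O) = -3 + ((O² + 5*O) + O) = -3 + (O² + 6*O) = -3 + O² + 6*O)
v(J, b) = -1 + 2*J + J²/3 (v(J, b) = ((0*(-3))*J + (-3 + J² + 6*J))/3 = (0*J + (-3 + J² + 6*J))/3 = (0 + (-3 + J² + 6*J))/3 = (-3 + J² + 6*J)/3 = -1 + 2*J + J²/3)
h*(v(U, 12) + 103) = 83*((-1 + 2*(-5) + (⅓)*(-5)²) + 103) = 83*((-1 - 10 + (⅓)*25) + 103) = 83*((-1 - 10 + 25/3) + 103) = 83*(-8/3 + 103) = 83*(301/3) = 24983/3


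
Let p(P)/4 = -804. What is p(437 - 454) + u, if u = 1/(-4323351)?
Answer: -13903896817/4323351 ≈ -3216.0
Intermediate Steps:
p(P) = -3216 (p(P) = 4*(-804) = -3216)
u = -1/4323351 ≈ -2.3130e-7
p(437 - 454) + u = -3216 - 1/4323351 = -13903896817/4323351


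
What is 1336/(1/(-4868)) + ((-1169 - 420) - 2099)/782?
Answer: -2542928212/391 ≈ -6.5037e+6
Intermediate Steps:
1336/(1/(-4868)) + ((-1169 - 420) - 2099)/782 = 1336/(-1/4868) + (-1589 - 2099)*(1/782) = 1336*(-4868) - 3688*1/782 = -6503648 - 1844/391 = -2542928212/391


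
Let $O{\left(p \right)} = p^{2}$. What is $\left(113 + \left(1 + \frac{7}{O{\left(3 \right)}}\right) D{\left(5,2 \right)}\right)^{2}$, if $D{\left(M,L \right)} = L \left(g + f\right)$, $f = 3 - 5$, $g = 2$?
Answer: $12769$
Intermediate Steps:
$f = -2$ ($f = 3 - 5 = -2$)
$D{\left(M,L \right)} = 0$ ($D{\left(M,L \right)} = L \left(2 - 2\right) = L 0 = 0$)
$\left(113 + \left(1 + \frac{7}{O{\left(3 \right)}}\right) D{\left(5,2 \right)}\right)^{2} = \left(113 + \left(1 + \frac{7}{3^{2}}\right) 0\right)^{2} = \left(113 + \left(1 + \frac{7}{9}\right) 0\right)^{2} = \left(113 + \frac{16}{9} \cdot 0\right)^{2} = \left(113 + 0\right)^{2} = 113^{2} = 12769$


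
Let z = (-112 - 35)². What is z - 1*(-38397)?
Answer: 60006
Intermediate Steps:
z = 21609 (z = (-147)² = 21609)
z - 1*(-38397) = 21609 - 1*(-38397) = 21609 + 38397 = 60006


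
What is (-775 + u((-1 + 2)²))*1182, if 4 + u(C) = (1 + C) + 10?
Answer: -906594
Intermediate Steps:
u(C) = 7 + C (u(C) = -4 + ((1 + C) + 10) = -4 + (11 + C) = 7 + C)
(-775 + u((-1 + 2)²))*1182 = (-775 + (7 + (-1 + 2)²))*1182 = (-775 + (7 + 1²))*1182 = (-775 + (7 + 1))*1182 = (-775 + 8)*1182 = -767*1182 = -906594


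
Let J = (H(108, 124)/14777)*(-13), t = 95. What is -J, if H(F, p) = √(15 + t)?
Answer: 13*√110/14777 ≈ 0.0092268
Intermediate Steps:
H(F, p) = √110 (H(F, p) = √(15 + 95) = √110)
J = -13*√110/14777 (J = (√110/14777)*(-13) = -13*√110/14777 ≈ -0.0092268)
-J = -(-13)*√110/14777 = 13*√110/14777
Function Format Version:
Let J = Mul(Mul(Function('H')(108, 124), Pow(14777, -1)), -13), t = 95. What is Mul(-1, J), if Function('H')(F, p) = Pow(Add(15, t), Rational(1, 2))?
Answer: Mul(Rational(13, 14777), Pow(110, Rational(1, 2))) ≈ 0.0092268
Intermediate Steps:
Function('H')(F, p) = Pow(110, Rational(1, 2)) (Function('H')(F, p) = Pow(Add(15, 95), Rational(1, 2)) = Pow(110, Rational(1, 2)))
J = Mul(Rational(-13, 14777), Pow(110, Rational(1, 2))) (J = Mul(Mul(Pow(110, Rational(1, 2)), Pow(14777, -1)), -13) = Mul(Mul(Pow(110, Rational(1, 2)), Rational(1, 14777)), -13) = Mul(Mul(Rational(1, 14777), Pow(110, Rational(1, 2))), -13) = Mul(Rational(-13, 14777), Pow(110, Rational(1, 2))) ≈ -0.0092268)
Mul(-1, J) = Mul(-1, Mul(Rational(-13, 14777), Pow(110, Rational(1, 2)))) = Mul(Rational(13, 14777), Pow(110, Rational(1, 2)))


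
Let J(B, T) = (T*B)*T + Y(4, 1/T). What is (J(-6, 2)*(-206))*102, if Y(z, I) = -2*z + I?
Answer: 661878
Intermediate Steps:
Y(z, I) = I - 2*z
J(B, T) = -8 + 1/T + B*T**2 (J(B, T) = (T*B)*T + (1/T - 2*4) = (B*T)*T + (1/T - 8) = B*T**2 + (-8 + 1/T) = -8 + 1/T + B*T**2)
(J(-6, 2)*(-206))*102 = ((-8 + 1/2 - 6*2**2)*(-206))*102 = ((-8 + 1/2 - 6*4)*(-206))*102 = ((-8 + 1/2 - 24)*(-206))*102 = -63/2*(-206)*102 = 6489*102 = 661878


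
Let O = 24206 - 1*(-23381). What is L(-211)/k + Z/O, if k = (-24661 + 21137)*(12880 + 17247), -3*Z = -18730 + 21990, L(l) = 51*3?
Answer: -346128048913/15156585320028 ≈ -0.022837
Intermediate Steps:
L(l) = 153
O = 47587 (O = 24206 + 23381 = 47587)
Z = -3260/3 (Z = -(-18730 + 21990)/3 = -⅓*3260 = -3260/3 ≈ -1086.7)
k = -106167548 (k = -3524*30127 = -106167548)
L(-211)/k + Z/O = 153/(-106167548) - 3260/3/47587 = 153*(-1/106167548) - 3260/3*1/47587 = -153/106167548 - 3260/142761 = -346128048913/15156585320028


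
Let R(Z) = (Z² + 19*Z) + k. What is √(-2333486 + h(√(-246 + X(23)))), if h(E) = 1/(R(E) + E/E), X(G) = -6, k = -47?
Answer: √6*√((231792943 - 88672468*I*√7)/(-149 + 57*I*√7))/2 ≈ 5.4915e-7 - 1527.6*I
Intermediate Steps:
R(Z) = -47 + Z² + 19*Z (R(Z) = (Z² + 19*Z) - 47 = -47 + Z² + 19*Z)
h(E) = 1/(-46 + E² + 19*E) (h(E) = 1/((-47 + E² + 19*E) + E/E) = 1/((-47 + E² + 19*E) + 1) = 1/(-46 + E² + 19*E))
√(-2333486 + h(√(-246 + X(23)))) = √(-2333486 + 1/(-46 + (√(-246 - 6))² + 19*√(-246 - 6))) = √(-2333486 + 1/(-46 + (√(-252))² + 19*√(-252))) = √(-2333486 + 1/(-46 + (6*I*√7)² + 19*(6*I*√7))) = √(-2333486 + 1/(-46 - 252 + 114*I*√7)) = √(-2333486 + 1/(-298 + 114*I*√7))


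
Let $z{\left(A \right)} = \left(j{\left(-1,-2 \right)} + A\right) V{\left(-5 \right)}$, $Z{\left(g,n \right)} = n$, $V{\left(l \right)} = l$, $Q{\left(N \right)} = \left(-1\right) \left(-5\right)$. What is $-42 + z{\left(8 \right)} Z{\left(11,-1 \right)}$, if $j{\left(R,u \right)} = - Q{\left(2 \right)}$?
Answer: $-27$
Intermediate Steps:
$Q{\left(N \right)} = 5$
$j{\left(R,u \right)} = -5$ ($j{\left(R,u \right)} = \left(-1\right) 5 = -5$)
$z{\left(A \right)} = 25 - 5 A$ ($z{\left(A \right)} = \left(-5 + A\right) \left(-5\right) = 25 - 5 A$)
$-42 + z{\left(8 \right)} Z{\left(11,-1 \right)} = -42 + \left(25 - 40\right) \left(-1\right) = -42 - -15 = -42 + 15 = -27$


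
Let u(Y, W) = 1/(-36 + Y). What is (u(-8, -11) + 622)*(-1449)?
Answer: -39654783/44 ≈ -9.0125e+5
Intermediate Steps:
(u(-8, -11) + 622)*(-1449) = (1/(-36 - 8) + 622)*(-1449) = (1/(-44) + 622)*(-1449) = (-1/44 + 622)*(-1449) = (27367/44)*(-1449) = -39654783/44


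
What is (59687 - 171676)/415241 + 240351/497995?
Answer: 44033627536/206787941795 ≈ 0.21294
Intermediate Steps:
(59687 - 171676)/415241 + 240351/497995 = -111989*1/415241 + 240351*(1/497995) = -111989/415241 + 240351/497995 = 44033627536/206787941795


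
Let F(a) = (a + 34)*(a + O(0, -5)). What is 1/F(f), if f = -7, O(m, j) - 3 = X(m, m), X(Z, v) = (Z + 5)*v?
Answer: -1/108 ≈ -0.0092593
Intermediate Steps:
X(Z, v) = v*(5 + Z) (X(Z, v) = (5 + Z)*v = v*(5 + Z))
O(m, j) = 3 + m*(5 + m)
F(a) = (3 + a)*(34 + a) (F(a) = (a + 34)*(a + (3 + 0*(5 + 0))) = (34 + a)*(a + (3 + 0*5)) = (34 + a)*(a + (3 + 0)) = (34 + a)*(a + 3) = (34 + a)*(3 + a) = (3 + a)*(34 + a))
1/F(f) = 1/(102 + (-7)² + 37*(-7)) = 1/(102 + 49 - 259) = 1/(-108) = -1/108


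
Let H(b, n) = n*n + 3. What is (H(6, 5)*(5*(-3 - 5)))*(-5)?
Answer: 5600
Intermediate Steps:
H(b, n) = 3 + n² (H(b, n) = n² + 3 = 3 + n²)
(H(6, 5)*(5*(-3 - 5)))*(-5) = ((3 + 5²)*(5*(-3 - 5)))*(-5) = ((3 + 25)*(5*(-8)))*(-5) = (28*(-40))*(-5) = -1120*(-5) = 5600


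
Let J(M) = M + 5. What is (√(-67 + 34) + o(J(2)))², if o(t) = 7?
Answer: (7 + I*√33)² ≈ 16.0 + 80.424*I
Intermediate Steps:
J(M) = 5 + M
(√(-67 + 34) + o(J(2)))² = (√(-67 + 34) + 7)² = (√(-33) + 7)² = (I*√33 + 7)² = (7 + I*√33)²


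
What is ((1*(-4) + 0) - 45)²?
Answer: 2401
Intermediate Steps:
((1*(-4) + 0) - 45)² = ((-4 + 0) - 45)² = (-4 - 45)² = (-49)² = 2401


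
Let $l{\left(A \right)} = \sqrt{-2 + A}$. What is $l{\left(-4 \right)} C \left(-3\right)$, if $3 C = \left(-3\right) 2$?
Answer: $6 i \sqrt{6} \approx 14.697 i$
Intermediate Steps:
$C = -2$ ($C = \frac{\left(-3\right) 2}{3} = \frac{1}{3} \left(-6\right) = -2$)
$l{\left(-4 \right)} C \left(-3\right) = \sqrt{-2 - 4} \left(-2\right) \left(-3\right) = \sqrt{-6} \left(-2\right) \left(-3\right) = i \sqrt{6} \left(-2\right) \left(-3\right) = - 2 i \sqrt{6} \left(-3\right) = 6 i \sqrt{6}$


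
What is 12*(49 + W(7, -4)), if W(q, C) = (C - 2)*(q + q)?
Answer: -420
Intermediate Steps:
W(q, C) = 2*q*(-2 + C) (W(q, C) = (-2 + C)*(2*q) = 2*q*(-2 + C))
12*(49 + W(7, -4)) = 12*(49 + 2*7*(-2 - 4)) = 12*(49 + 2*7*(-6)) = 12*(49 - 84) = 12*(-35) = -420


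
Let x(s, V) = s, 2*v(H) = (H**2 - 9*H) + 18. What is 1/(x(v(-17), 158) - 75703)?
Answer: -1/75473 ≈ -1.3250e-5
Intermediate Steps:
v(H) = 9 + H**2/2 - 9*H/2 (v(H) = ((H**2 - 9*H) + 18)/2 = (18 + H**2 - 9*H)/2 = 9 + H**2/2 - 9*H/2)
1/(x(v(-17), 158) - 75703) = 1/((9 + (1/2)*(-17)**2 - 9/2*(-17)) - 75703) = 1/((9 + (1/2)*289 + 153/2) - 75703) = 1/((9 + 289/2 + 153/2) - 75703) = 1/(230 - 75703) = 1/(-75473) = -1/75473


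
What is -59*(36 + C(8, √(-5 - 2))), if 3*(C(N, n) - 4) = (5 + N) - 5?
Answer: -7552/3 ≈ -2517.3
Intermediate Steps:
C(N, n) = 4 + N/3 (C(N, n) = 4 + ((5 + N) - 5)/3 = 4 + N/3)
-59*(36 + C(8, √(-5 - 2))) = -59*(36 + (4 + (⅓)*8)) = -59*(36 + (4 + 8/3)) = -59*(36 + 20/3) = -59*128/3 = -7552/3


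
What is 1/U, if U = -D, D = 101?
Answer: -1/101 ≈ -0.0099010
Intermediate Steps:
U = -101 (U = -1*101 = -101)
1/U = 1/(-101) = -1/101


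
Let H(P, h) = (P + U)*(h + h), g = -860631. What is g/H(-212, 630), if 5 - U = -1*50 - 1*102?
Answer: 286877/23100 ≈ 12.419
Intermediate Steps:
U = 157 (U = 5 - (-1*50 - 1*102) = 5 - (-50 - 102) = 5 - 1*(-152) = 5 + 152 = 157)
H(P, h) = 2*h*(157 + P) (H(P, h) = (P + 157)*(h + h) = (157 + P)*(2*h) = 2*h*(157 + P))
g/H(-212, 630) = -860631*1/(1260*(157 - 212)) = -860631/(2*630*(-55)) = -860631/(-69300) = -860631*(-1/69300) = 286877/23100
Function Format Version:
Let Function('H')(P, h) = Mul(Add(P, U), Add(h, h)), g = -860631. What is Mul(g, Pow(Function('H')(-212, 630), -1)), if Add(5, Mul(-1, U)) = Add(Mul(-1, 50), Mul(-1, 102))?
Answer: Rational(286877, 23100) ≈ 12.419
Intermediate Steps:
U = 157 (U = Add(5, Mul(-1, Add(Mul(-1, 50), Mul(-1, 102)))) = Add(5, Mul(-1, Add(-50, -102))) = Add(5, Mul(-1, -152)) = Add(5, 152) = 157)
Function('H')(P, h) = Mul(2, h, Add(157, P)) (Function('H')(P, h) = Mul(Add(P, 157), Add(h, h)) = Mul(Add(157, P), Mul(2, h)) = Mul(2, h, Add(157, P)))
Mul(g, Pow(Function('H')(-212, 630), -1)) = Mul(-860631, Pow(Mul(2, 630, Add(157, -212)), -1)) = Mul(-860631, Pow(Mul(2, 630, -55), -1)) = Mul(-860631, Pow(-69300, -1)) = Mul(-860631, Rational(-1, 69300)) = Rational(286877, 23100)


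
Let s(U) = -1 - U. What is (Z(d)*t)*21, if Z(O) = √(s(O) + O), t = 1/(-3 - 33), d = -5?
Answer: -7*I/12 ≈ -0.58333*I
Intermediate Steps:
t = -1/36 (t = 1/(-36) = -1/36 ≈ -0.027778)
Z(O) = I (Z(O) = √((-1 - O) + O) = √(-1) = I)
(Z(d)*t)*21 = (I*(-1/36))*21 = -I/36*21 = -7*I/12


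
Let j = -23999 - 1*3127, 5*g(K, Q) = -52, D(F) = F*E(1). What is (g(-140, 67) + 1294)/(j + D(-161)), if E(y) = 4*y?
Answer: -3209/69425 ≈ -0.046223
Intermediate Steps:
D(F) = 4*F (D(F) = F*(4*1) = F*4 = 4*F)
g(K, Q) = -52/5 (g(K, Q) = (1/5)*(-52) = -52/5)
j = -27126 (j = -23999 - 3127 = -27126)
(g(-140, 67) + 1294)/(j + D(-161)) = (-52/5 + 1294)/(-27126 + 4*(-161)) = 6418/(5*(-27126 - 644)) = (6418/5)/(-27770) = (6418/5)*(-1/27770) = -3209/69425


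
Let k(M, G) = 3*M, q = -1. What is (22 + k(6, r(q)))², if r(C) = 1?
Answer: 1600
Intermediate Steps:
(22 + k(6, r(q)))² = (22 + 3*6)² = (22 + 18)² = 40² = 1600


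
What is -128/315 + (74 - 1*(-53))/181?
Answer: 16837/57015 ≈ 0.29531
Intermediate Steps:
-128/315 + (74 - 1*(-53))/181 = -128*1/315 + (74 + 53)*(1/181) = -128/315 + 127*(1/181) = -128/315 + 127/181 = 16837/57015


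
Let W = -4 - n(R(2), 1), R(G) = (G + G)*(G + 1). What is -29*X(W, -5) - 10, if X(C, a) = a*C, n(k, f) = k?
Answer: -2330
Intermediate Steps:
R(G) = 2*G*(1 + G) (R(G) = (2*G)*(1 + G) = 2*G*(1 + G))
W = -16 (W = -4 - 2*2*(1 + 2) = -4 - 2*2*3 = -4 - 1*12 = -4 - 12 = -16)
X(C, a) = C*a
-29*X(W, -5) - 10 = -(-464)*(-5) - 10 = -29*80 - 10 = -2320 - 10 = -2330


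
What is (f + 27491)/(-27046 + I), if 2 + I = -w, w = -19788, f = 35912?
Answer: -63403/7260 ≈ -8.7332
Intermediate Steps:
I = 19786 (I = -2 - 1*(-19788) = -2 + 19788 = 19786)
(f + 27491)/(-27046 + I) = (35912 + 27491)/(-27046 + 19786) = 63403/(-7260) = 63403*(-1/7260) = -63403/7260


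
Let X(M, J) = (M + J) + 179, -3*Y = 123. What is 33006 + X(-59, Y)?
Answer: 33085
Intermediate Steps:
Y = -41 (Y = -1/3*123 = -41)
X(M, J) = 179 + J + M (X(M, J) = (J + M) + 179 = 179 + J + M)
33006 + X(-59, Y) = 33006 + (179 - 41 - 59) = 33006 + 79 = 33085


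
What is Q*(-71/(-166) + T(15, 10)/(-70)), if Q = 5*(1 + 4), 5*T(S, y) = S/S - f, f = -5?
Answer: 11927/1162 ≈ 10.264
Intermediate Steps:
T(S, y) = 6/5 (T(S, y) = (S/S - 1*(-5))/5 = (1 + 5)/5 = (⅕)*6 = 6/5)
Q = 25 (Q = 5*5 = 25)
Q*(-71/(-166) + T(15, 10)/(-70)) = 25*(-71/(-166) + (6/5)/(-70)) = 25*(-71*(-1/166) + (6/5)*(-1/70)) = 25*(71/166 - 3/175) = 25*(11927/29050) = 11927/1162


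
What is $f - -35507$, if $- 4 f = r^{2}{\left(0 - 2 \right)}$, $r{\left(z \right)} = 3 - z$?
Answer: $\frac{142003}{4} \approx 35501.0$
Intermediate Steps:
$f = - \frac{25}{4}$ ($f = - \frac{\left(3 - \left(0 - 2\right)\right)^{2}}{4} = - \frac{\left(3 - -2\right)^{2}}{4} = - \frac{\left(3 + 2\right)^{2}}{4} = - \frac{5^{2}}{4} = \left(- \frac{1}{4}\right) 25 = - \frac{25}{4} \approx -6.25$)
$f - -35507 = - \frac{25}{4} - -35507 = - \frac{25}{4} + 35507 = \frac{142003}{4}$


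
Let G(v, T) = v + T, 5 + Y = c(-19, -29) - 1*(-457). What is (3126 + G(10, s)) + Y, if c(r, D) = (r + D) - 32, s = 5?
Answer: 3513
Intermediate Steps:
c(r, D) = -32 + D + r (c(r, D) = (D + r) - 32 = -32 + D + r)
Y = 372 (Y = -5 + ((-32 - 29 - 19) - 1*(-457)) = -5 + (-80 + 457) = -5 + 377 = 372)
G(v, T) = T + v
(3126 + G(10, s)) + Y = (3126 + (5 + 10)) + 372 = (3126 + 15) + 372 = 3141 + 372 = 3513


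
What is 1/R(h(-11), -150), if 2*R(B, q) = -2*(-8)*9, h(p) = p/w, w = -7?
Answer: 1/72 ≈ 0.013889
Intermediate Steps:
h(p) = -p/7 (h(p) = p/(-7) = p*(-⅐) = -p/7)
R(B, q) = 72 (R(B, q) = (-2*(-8)*9)/2 = (16*9)/2 = (½)*144 = 72)
1/R(h(-11), -150) = 1/72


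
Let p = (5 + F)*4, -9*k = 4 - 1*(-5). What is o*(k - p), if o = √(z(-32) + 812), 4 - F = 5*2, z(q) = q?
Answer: 6*√195 ≈ 83.785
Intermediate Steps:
k = -1 (k = -(4 - 1*(-5))/9 = -(4 + 5)/9 = -⅑*9 = -1)
F = -6 (F = 4 - 5*2 = 4 - 1*10 = 4 - 10 = -6)
o = 2*√195 (o = √(-32 + 812) = √780 = 2*√195 ≈ 27.928)
p = -4 (p = (5 - 6)*4 = -1*4 = -4)
o*(k - p) = (2*√195)*(-1 - 1*(-4)) = (2*√195)*(-1 + 4) = (2*√195)*3 = 6*√195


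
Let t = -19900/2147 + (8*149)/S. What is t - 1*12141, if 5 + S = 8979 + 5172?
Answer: -184509433159/15185731 ≈ -12150.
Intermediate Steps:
S = 14146 (S = -5 + (8979 + 5172) = -5 + 14151 = 14146)
t = -139473088/15185731 (t = -19900/2147 + (8*149)/14146 = -19900*1/2147 + 1192*(1/14146) = -19900/2147 + 596/7073 = -139473088/15185731 ≈ -9.1845)
t - 1*12141 = -139473088/15185731 - 1*12141 = -139473088/15185731 - 12141 = -184509433159/15185731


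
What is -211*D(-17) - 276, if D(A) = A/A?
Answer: -487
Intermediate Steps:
D(A) = 1
-211*D(-17) - 276 = -211*1 - 276 = -211 - 276 = -487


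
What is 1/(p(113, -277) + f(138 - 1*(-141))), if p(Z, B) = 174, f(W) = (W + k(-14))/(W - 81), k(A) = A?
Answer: 198/34717 ≈ 0.0057033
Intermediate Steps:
f(W) = (-14 + W)/(-81 + W) (f(W) = (W - 14)/(W - 81) = (-14 + W)/(-81 + W))
1/(p(113, -277) + f(138 - 1*(-141))) = 1/(174 + (-14 + (138 - 1*(-141)))/(-81 + (138 - 1*(-141)))) = 1/(174 + (-14 + (138 + 141))/(-81 + (138 + 141))) = 1/(174 + (-14 + 279)/(-81 + 279)) = 1/(174 + 265/198) = 1/(34717/198) = 198/34717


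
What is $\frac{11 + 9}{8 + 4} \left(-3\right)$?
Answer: $-5$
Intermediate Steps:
$\frac{11 + 9}{8 + 4} \left(-3\right) = \frac{20}{12} \left(-3\right) = 20 \cdot \frac{1}{12} \left(-3\right) = \frac{5}{3} \left(-3\right) = -5$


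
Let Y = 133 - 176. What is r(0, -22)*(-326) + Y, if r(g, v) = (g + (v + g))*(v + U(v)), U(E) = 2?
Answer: -143483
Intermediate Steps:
r(g, v) = (2 + v)*(v + 2*g) (r(g, v) = (g + (v + g))*(v + 2) = (g + (g + v))*(2 + v) = (v + 2*g)*(2 + v) = (2 + v)*(v + 2*g))
Y = -43
r(0, -22)*(-326) + Y = ((-22)**2 + 2*(-22) + 4*0 + 2*0*(-22))*(-326) - 43 = (484 - 44 + 0 + 0)*(-326) - 43 = 440*(-326) - 43 = -143440 - 43 = -143483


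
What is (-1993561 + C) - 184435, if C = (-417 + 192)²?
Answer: -2127371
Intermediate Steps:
C = 50625 (C = (-225)² = 50625)
(-1993561 + C) - 184435 = (-1993561 + 50625) - 184435 = -1942936 - 184435 = -2127371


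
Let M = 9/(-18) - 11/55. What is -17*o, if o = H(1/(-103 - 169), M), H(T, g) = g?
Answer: 119/10 ≈ 11.900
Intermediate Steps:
M = -7/10 (M = 9*(-1/18) - 11*1/55 = -1/2 - 1/5 = -7/10 ≈ -0.70000)
o = -7/10 ≈ -0.70000
-17*o = -17*(-7/10) = 119/10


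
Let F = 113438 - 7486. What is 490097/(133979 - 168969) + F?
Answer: 3706770383/34990 ≈ 1.0594e+5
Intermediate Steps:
F = 105952
490097/(133979 - 168969) + F = 490097/(133979 - 168969) + 105952 = 490097/(-34990) + 105952 = 490097*(-1/34990) + 105952 = -490097/34990 + 105952 = 3706770383/34990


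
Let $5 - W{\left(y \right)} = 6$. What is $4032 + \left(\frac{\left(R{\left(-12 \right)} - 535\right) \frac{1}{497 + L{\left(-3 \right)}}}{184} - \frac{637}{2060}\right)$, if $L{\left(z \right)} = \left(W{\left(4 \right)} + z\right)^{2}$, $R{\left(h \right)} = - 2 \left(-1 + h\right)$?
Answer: $\frac{195987806099}{48611880} \approx 4031.7$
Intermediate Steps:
$R{\left(h \right)} = 2 - 2 h$
$W{\left(y \right)} = -1$ ($W{\left(y \right)} = 5 - 6 = -1$)
$L{\left(z \right)} = \left(-1 + z\right)^{2}$
$4032 + \left(\frac{\left(R{\left(-12 \right)} - 535\right) \frac{1}{497 + L{\left(-3 \right)}}}{184} - \frac{637}{2060}\right) = 4032 - \left(\frac{637}{2060} - \frac{\left(\left(2 - -24\right) - 535\right) \frac{1}{497 + \left(-1 - 3\right)^{2}}}{184}\right) = 4032 - \left(\frac{637}{2060} - \frac{\left(2 + 24\right) - 535}{497 + \left(-4\right)^{2}} \cdot \frac{1}{184}\right) = 4032 - \left(\frac{637}{2060} - \frac{26 - 535}{497 + 16} \cdot \frac{1}{184}\right) = 4032 - \left(\frac{637}{2060} - - \frac{509}{513} \cdot \frac{1}{184}\right) = 4032 - \left(\frac{637}{2060} - \left(-509\right) \frac{1}{513} \cdot \frac{1}{184}\right) = 4032 - \frac{15294061}{48611880} = \frac{195987806099}{48611880}$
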